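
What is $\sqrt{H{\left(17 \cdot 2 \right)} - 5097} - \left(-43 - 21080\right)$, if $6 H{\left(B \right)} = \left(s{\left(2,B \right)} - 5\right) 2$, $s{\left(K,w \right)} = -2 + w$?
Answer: $21123 + 4 i \sqrt{318} \approx 21123.0 + 71.33 i$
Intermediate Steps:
$H{\left(B \right)} = - \frac{7}{3} + \frac{B}{3}$ ($H{\left(B \right)} = \frac{\left(\left(-2 + B\right) - 5\right) 2}{6} = \frac{\left(-7 + B\right) 2}{6} = \frac{-14 + 2 B}{6} = - \frac{7}{3} + \frac{B}{3}$)
$\sqrt{H{\left(17 \cdot 2 \right)} - 5097} - \left(-43 - 21080\right) = \sqrt{\left(- \frac{7}{3} + \frac{17 \cdot 2}{3}\right) - 5097} - \left(-43 - 21080\right) = \sqrt{\left(- \frac{7}{3} + \frac{1}{3} \cdot 34\right) - 5097} - \left(-43 - 21080\right) = \sqrt{\left(- \frac{7}{3} + \frac{34}{3}\right) - 5097} - -21123 = \sqrt{9 - 5097} + 21123 = \sqrt{-5088} + 21123 = 4 i \sqrt{318} + 21123 = 21123 + 4 i \sqrt{318}$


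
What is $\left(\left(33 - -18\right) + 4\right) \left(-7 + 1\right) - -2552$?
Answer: $2222$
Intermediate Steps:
$\left(\left(33 - -18\right) + 4\right) \left(-7 + 1\right) - -2552 = \left(\left(33 + 18\right) + 4\right) \left(-6\right) + 2552 = \left(51 + 4\right) \left(-6\right) + 2552 = 55 \left(-6\right) + 2552 = -330 + 2552 = 2222$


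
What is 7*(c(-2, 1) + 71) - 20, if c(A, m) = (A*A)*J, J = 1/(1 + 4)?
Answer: 2413/5 ≈ 482.60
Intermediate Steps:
J = ⅕ (J = 1/5 = ⅕ ≈ 0.20000)
c(A, m) = A²/5 (c(A, m) = (A*A)*(⅕) = A²*(⅕) = A²/5)
7*(c(-2, 1) + 71) - 20 = 7*((⅕)*(-2)² + 71) - 20 = 7*((⅕)*4 + 71) - 20 = 7*(⅘ + 71) - 20 = 7*(359/5) - 20 = 2513/5 - 20 = 2413/5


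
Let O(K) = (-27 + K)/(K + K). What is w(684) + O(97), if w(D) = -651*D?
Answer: -43192513/97 ≈ -4.4528e+5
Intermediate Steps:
O(K) = (-27 + K)/(2*K) (O(K) = (-27 + K)/((2*K)) = (-27 + K)*(1/(2*K)) = (-27 + K)/(2*K))
w(684) + O(97) = -651*684 + (1/2)*(-27 + 97)/97 = -445284 + (1/2)*(1/97)*70 = -445284 + 35/97 = -43192513/97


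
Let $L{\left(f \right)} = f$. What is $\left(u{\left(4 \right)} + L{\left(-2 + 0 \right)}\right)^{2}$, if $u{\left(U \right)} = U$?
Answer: $4$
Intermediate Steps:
$\left(u{\left(4 \right)} + L{\left(-2 + 0 \right)}\right)^{2} = \left(4 + \left(-2 + 0\right)\right)^{2} = \left(4 - 2\right)^{2} = 2^{2} = 4$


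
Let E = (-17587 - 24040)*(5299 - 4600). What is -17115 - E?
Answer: 29080158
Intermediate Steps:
E = -29097273 (E = -41627*699 = -29097273)
-17115 - E = -17115 - 1*(-29097273) = -17115 + 29097273 = 29080158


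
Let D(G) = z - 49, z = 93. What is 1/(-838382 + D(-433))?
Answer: -1/838338 ≈ -1.1928e-6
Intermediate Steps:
D(G) = 44 (D(G) = 93 - 49 = 44)
1/(-838382 + D(-433)) = 1/(-838382 + 44) = 1/(-838338) = -1/838338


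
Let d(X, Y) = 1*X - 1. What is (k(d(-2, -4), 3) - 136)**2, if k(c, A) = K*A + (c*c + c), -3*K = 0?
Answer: 16900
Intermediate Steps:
K = 0 (K = -1/3*0 = 0)
d(X, Y) = -1 + X (d(X, Y) = X - 1 = -1 + X)
k(c, A) = c + c**2 (k(c, A) = 0*A + (c*c + c) = 0 + (c**2 + c) = 0 + (c + c**2) = c + c**2)
(k(d(-2, -4), 3) - 136)**2 = ((-1 - 2)*(1 + (-1 - 2)) - 136)**2 = (-3*(1 - 3) - 136)**2 = (-3*(-2) - 136)**2 = (6 - 136)**2 = (-130)**2 = 16900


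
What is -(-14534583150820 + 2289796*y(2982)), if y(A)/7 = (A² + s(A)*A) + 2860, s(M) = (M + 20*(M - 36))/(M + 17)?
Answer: -386958242005118580/2999 ≈ -1.2903e+14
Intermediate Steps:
s(M) = (-720 + 21*M)/(17 + M) (s(M) = (M + 20*(-36 + M))/(17 + M) = (M + (-720 + 20*M))/(17 + M) = (-720 + 21*M)/(17 + M))
y(A) = 20020 + 7*A² + 21*A*(-240 + 7*A)/(17 + A) (y(A) = 7*((A² + (3*(-240 + 7*A)/(17 + A))*A) + 2860) = 7*((A² + 3*A*(-240 + 7*A)/(17 + A)) + 2860) = 7*(2860 + A² + 3*A*(-240 + 7*A)/(17 + A)) = 20020 + 7*A² + 21*A*(-240 + 7*A)/(17 + A))
-(-14534583150820 + 2289796*y(2982)) = -(-14534583150820 + 16028572*(48620 + 2982³ + 38*2982² + 2140*2982)/(17 + 2982)) = -2289796/(1/(-6347545 + 7*(48620 + 26516910168 + 38*8892324 + 6381480)/2999)) = -2289796/(1/(-6347545 + 7*(1/2999)*(48620 + 26516910168 + 337908312 + 6381480))) = -2289796/(1/(-6347545 + 7*(1/2999)*26861248580)) = -2289796/(1/(-6347545 + 188028740060/2999)) = -2289796/(1/(168992452605/2999)) = -2289796/2999/168992452605 = -2289796*168992452605/2999 = -386958242005118580/2999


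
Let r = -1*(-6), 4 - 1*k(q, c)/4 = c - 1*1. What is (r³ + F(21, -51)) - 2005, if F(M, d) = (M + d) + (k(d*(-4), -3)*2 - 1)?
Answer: -1756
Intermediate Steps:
k(q, c) = 20 - 4*c (k(q, c) = 16 - 4*(c - 1*1) = 16 - 4*(c - 1) = 16 - 4*(-1 + c) = 16 + (4 - 4*c) = 20 - 4*c)
r = 6
F(M, d) = 63 + M + d (F(M, d) = (M + d) + ((20 - 4*(-3))*2 - 1) = (M + d) + ((20 + 12)*2 - 1) = (M + d) + (32*2 - 1) = (M + d) + (64 - 1) = (M + d) + 63 = 63 + M + d)
(r³ + F(21, -51)) - 2005 = (6³ + (63 + 21 - 51)) - 2005 = (216 + 33) - 2005 = 249 - 2005 = -1756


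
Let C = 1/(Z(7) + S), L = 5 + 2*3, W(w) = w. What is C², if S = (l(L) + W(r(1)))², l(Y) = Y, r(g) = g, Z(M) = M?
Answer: 1/22801 ≈ 4.3858e-5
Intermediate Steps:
L = 11 (L = 5 + 6 = 11)
S = 144 (S = (11 + 1)² = 12² = 144)
C = 1/151 (C = 1/(7 + 144) = 1/151 ≈ 0.0066225)
C² = (1/151)² = 1/22801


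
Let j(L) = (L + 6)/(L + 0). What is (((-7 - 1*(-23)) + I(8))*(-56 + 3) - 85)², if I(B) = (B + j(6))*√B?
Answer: 3117689 + 1977960*√2 ≈ 5.9149e+6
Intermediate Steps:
j(L) = (6 + L)/L
I(B) = √B*(2 + B) (I(B) = (B + (6 + 6)/6)*√B = (B + (⅙)*12)*√B = (B + 2)*√B = (2 + B)*√B = √B*(2 + B))
(((-7 - 1*(-23)) + I(8))*(-56 + 3) - 85)² = (((-7 - 1*(-23)) + √8*(2 + 8))*(-56 + 3) - 85)² = (((-7 + 23) + (2*√2)*10)*(-53) - 85)² = ((16 + 20*√2)*(-53) - 85)² = ((-848 - 1060*√2) - 85)² = (-933 - 1060*√2)²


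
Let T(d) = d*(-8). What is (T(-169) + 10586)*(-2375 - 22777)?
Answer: -300264576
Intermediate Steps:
T(d) = -8*d
(T(-169) + 10586)*(-2375 - 22777) = (-8*(-169) + 10586)*(-2375 - 22777) = (1352 + 10586)*(-25152) = 11938*(-25152) = -300264576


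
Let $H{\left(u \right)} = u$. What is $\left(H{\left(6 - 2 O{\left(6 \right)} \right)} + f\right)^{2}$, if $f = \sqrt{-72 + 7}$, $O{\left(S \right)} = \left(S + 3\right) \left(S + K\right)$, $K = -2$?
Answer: $\left(66 - i \sqrt{65}\right)^{2} \approx 4291.0 - 1064.2 i$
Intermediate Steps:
$O{\left(S \right)} = \left(-2 + S\right) \left(3 + S\right)$ ($O{\left(S \right)} = \left(S + 3\right) \left(S - 2\right) = \left(3 + S\right) \left(-2 + S\right) = \left(-2 + S\right) \left(3 + S\right)$)
$f = i \sqrt{65}$ ($f = \sqrt{-65} = i \sqrt{65} \approx 8.0623 i$)
$\left(H{\left(6 - 2 O{\left(6 \right)} \right)} + f\right)^{2} = \left(\left(6 - 2 \left(-6 + 6 + 6^{2}\right)\right) + i \sqrt{65}\right)^{2} = \left(\left(6 - 2 \left(-6 + 6 + 36\right)\right) + i \sqrt{65}\right)^{2} = \left(\left(6 - 72\right) + i \sqrt{65}\right)^{2} = \left(-66 + i \sqrt{65}\right)^{2}$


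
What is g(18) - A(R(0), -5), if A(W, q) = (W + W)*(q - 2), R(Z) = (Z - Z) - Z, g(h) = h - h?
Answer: 0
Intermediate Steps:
g(h) = 0
R(Z) = -Z (R(Z) = 0 - Z = -Z)
A(W, q) = 2*W*(-2 + q) (A(W, q) = (2*W)*(-2 + q) = 2*W*(-2 + q))
g(18) - A(R(0), -5) = 0 - 2*(-1*0)*(-2 - 5) = 0 - 2*0*(-7) = 0 - 1*0 = 0 + 0 = 0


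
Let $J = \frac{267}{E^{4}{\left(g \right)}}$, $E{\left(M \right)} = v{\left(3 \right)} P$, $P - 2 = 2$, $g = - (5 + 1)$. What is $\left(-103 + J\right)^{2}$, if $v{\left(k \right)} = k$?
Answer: $\frac{506726151409}{47775744} \approx 10606.0$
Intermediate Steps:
$g = -6$ ($g = \left(-1\right) 6 = -6$)
$P = 4$ ($P = 2 + 2 = 4$)
$E{\left(M \right)} = 12$ ($E{\left(M \right)} = 3 \cdot 4 = 12$)
$J = \frac{89}{6912}$ ($J = \frac{267}{12^{4}} = \frac{267}{20736} = 267 \cdot \frac{1}{20736} = \frac{89}{6912} \approx 0.012876$)
$\left(-103 + J\right)^{2} = \left(-103 + \frac{89}{6912}\right)^{2} = \left(- \frac{711847}{6912}\right)^{2} = \frac{506726151409}{47775744}$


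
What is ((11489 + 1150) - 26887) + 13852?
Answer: -396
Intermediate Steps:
((11489 + 1150) - 26887) + 13852 = (12639 - 26887) + 13852 = -14248 + 13852 = -396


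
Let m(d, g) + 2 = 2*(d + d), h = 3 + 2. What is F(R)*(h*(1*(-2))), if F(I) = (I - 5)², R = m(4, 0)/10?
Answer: -648/5 ≈ -129.60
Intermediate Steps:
h = 5
m(d, g) = -2 + 4*d (m(d, g) = -2 + 2*(d + d) = -2 + 2*(2*d) = -2 + 4*d)
R = 7/5 (R = (-2 + 4*4)/10 = (-2 + 16)*(⅒) = 14*(⅒) = 7/5 ≈ 1.4000)
F(I) = (-5 + I)²
F(R)*(h*(1*(-2))) = (-5 + 7/5)²*(5*(1*(-2))) = (-18/5)²*(5*(-2)) = (324/25)*(-10) = -648/5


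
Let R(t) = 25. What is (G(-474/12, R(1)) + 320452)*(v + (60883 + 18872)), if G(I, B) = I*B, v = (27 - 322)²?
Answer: 53280289310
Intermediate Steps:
v = 87025 (v = (-295)² = 87025)
G(I, B) = B*I
(G(-474/12, R(1)) + 320452)*(v + (60883 + 18872)) = (25*(-474/12) + 320452)*(87025 + (60883 + 18872)) = (25*(-474*1/12) + 320452)*(87025 + 79755) = (25*(-79/2) + 320452)*166780 = (-1975/2 + 320452)*166780 = (638929/2)*166780 = 53280289310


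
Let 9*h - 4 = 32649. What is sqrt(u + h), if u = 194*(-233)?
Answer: I*sqrt(374165)/3 ≈ 203.9*I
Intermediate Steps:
h = 32653/9 (h = 4/9 + (1/9)*32649 = 4/9 + 10883/3 = 32653/9 ≈ 3628.1)
u = -45202
sqrt(u + h) = sqrt(-45202 + 32653/9) = sqrt(-374165/9) = I*sqrt(374165)/3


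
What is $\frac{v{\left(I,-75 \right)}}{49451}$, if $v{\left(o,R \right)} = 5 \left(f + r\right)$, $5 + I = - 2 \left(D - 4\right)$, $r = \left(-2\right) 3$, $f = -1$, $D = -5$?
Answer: $- \frac{35}{49451} \approx -0.00070777$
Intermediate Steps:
$r = -6$
$I = 13$ ($I = -5 - 2 \left(-5 - 4\right) = -5 - -18 = -5 + 18 = 13$)
$v{\left(o,R \right)} = -35$ ($v{\left(o,R \right)} = 5 \left(-1 - 6\right) = 5 \left(-7\right) = -35$)
$\frac{v{\left(I,-75 \right)}}{49451} = - \frac{35}{49451}$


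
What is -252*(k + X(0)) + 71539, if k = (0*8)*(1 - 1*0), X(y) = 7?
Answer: 69775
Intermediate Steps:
k = 0 (k = 0*(1 + 0) = 0*1 = 0)
-252*(k + X(0)) + 71539 = -252*(0 + 7) + 71539 = -252*7 + 71539 = -1764 + 71539 = 69775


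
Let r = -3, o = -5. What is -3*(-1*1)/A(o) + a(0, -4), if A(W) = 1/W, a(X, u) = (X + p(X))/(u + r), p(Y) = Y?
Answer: -15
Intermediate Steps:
a(X, u) = 2*X/(-3 + u) (a(X, u) = (X + X)/(u - 3) = (2*X)/(-3 + u) = 2*X/(-3 + u))
A(W) = 1/W
-3*(-1*1)/A(o) + a(0, -4) = -3*(-1*1)/(1/(-5)) + 2*0/(-3 - 4) = -(-3)/(-1/5) + 2*0/(-7) = -(-3)*(-5) + 2*0*(-1/7) = -3*5 + 0 = -15 + 0 = -15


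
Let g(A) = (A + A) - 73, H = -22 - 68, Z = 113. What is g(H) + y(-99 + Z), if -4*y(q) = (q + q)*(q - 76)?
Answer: 181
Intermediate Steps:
y(q) = -q*(-76 + q)/2 (y(q) = -(q + q)*(q - 76)/4 = -2*q*(-76 + q)/4 = -q*(-76 + q)/2)
H = -90
g(A) = -73 + 2*A (g(A) = 2*A - 73 = -73 + 2*A)
g(H) + y(-99 + Z) = (-73 + 2*(-90)) + (-99 + 113)*(76 - (-99 + 113))/2 = (-73 - 180) + (1/2)*14*(76 - 1*14) = -253 + (1/2)*14*(76 - 14) = -253 + (1/2)*14*62 = -253 + 434 = 181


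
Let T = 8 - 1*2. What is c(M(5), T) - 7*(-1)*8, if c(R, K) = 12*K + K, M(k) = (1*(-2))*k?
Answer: 134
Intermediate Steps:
M(k) = -2*k
T = 6 (T = 8 - 2 = 6)
c(R, K) = 13*K
c(M(5), T) - 7*(-1)*8 = 13*6 - 7*(-1)*8 = 78 + 7*8 = 78 + 56 = 134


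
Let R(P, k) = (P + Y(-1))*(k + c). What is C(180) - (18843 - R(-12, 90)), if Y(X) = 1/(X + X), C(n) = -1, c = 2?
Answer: -19994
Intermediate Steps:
Y(X) = 1/(2*X)
R(P, k) = (2 + k)*(-1/2 + P) (R(P, k) = (P + (1/2)/(-1))*(k + 2) = (P + (1/2)*(-1))*(2 + k) = (P - 1/2)*(2 + k) = (-1/2 + P)*(2 + k) = (2 + k)*(-1/2 + P))
C(180) - (18843 - R(-12, 90)) = -1 - (18843 - (-1 + 2*(-12) - 1/2*90 - 12*90)) = -1 - (18843 - (-1 - 24 - 45 - 1080)) = -1 - (18843 - 1*(-1150)) = -1 - (18843 + 1150) = -1 - 1*19993 = -1 - 19993 = -19994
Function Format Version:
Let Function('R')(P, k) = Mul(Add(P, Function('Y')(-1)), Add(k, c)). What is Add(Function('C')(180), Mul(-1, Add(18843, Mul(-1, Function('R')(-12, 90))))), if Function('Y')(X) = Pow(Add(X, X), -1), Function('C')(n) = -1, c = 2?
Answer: -19994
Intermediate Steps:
Function('Y')(X) = Mul(Rational(1, 2), Pow(X, -1)) (Function('Y')(X) = Pow(Mul(2, X), -1) = Mul(Rational(1, 2), Pow(X, -1)))
Function('R')(P, k) = Mul(Add(2, k), Add(Rational(-1, 2), P)) (Function('R')(P, k) = Mul(Add(P, Mul(Rational(1, 2), Pow(-1, -1))), Add(k, 2)) = Mul(Add(P, Mul(Rational(1, 2), -1)), Add(2, k)) = Mul(Add(P, Rational(-1, 2)), Add(2, k)) = Mul(Add(Rational(-1, 2), P), Add(2, k)) = Mul(Add(2, k), Add(Rational(-1, 2), P)))
Add(Function('C')(180), Mul(-1, Add(18843, Mul(-1, Function('R')(-12, 90))))) = Add(-1, Mul(-1, Add(18843, Mul(-1, Add(-1, Mul(2, -12), Mul(Rational(-1, 2), 90), Mul(-12, 90)))))) = Add(-1, Mul(-1, Add(18843, Mul(-1, Add(-1, -24, -45, -1080))))) = Add(-1, Mul(-1, Add(18843, Mul(-1, -1150)))) = Add(-1, Mul(-1, Add(18843, 1150))) = Add(-1, Mul(-1, 19993)) = Add(-1, -19993) = -19994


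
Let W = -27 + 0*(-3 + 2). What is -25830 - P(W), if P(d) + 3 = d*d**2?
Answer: -6144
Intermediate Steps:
W = -27 (W = -27 + 0*(-1) = -27 + 0 = -27)
P(d) = -3 + d**3 (P(d) = -3 + d*d**2 = -3 + d**3)
-25830 - P(W) = -25830 - (-3 + (-27)**3) = -25830 - (-3 - 19683) = -25830 - 1*(-19686) = -25830 + 19686 = -6144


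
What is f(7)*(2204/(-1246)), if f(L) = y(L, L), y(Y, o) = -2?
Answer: 2204/623 ≈ 3.5377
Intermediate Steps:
f(L) = -2
f(7)*(2204/(-1246)) = -4408/(-1246) = -4408*(-1)/1246 = -2*(-1102/623) = 2204/623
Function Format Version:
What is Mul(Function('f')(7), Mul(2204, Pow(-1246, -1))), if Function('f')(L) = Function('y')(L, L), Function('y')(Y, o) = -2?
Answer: Rational(2204, 623) ≈ 3.5377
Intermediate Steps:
Function('f')(L) = -2
Mul(Function('f')(7), Mul(2204, Pow(-1246, -1))) = Mul(-2, Mul(2204, Pow(-1246, -1))) = Mul(-2, Mul(2204, Rational(-1, 1246))) = Mul(-2, Rational(-1102, 623)) = Rational(2204, 623)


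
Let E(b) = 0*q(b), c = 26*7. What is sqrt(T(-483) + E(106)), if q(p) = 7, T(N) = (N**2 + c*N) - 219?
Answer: 2*sqrt(36291) ≈ 381.00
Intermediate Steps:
c = 182
T(N) = -219 + N**2 + 182*N (T(N) = (N**2 + 182*N) - 219 = -219 + N**2 + 182*N)
E(b) = 0 (E(b) = 0*7 = 0)
sqrt(T(-483) + E(106)) = sqrt((-219 + (-483)**2 + 182*(-483)) + 0) = sqrt((-219 + 233289 - 87906) + 0) = sqrt(145164 + 0) = sqrt(145164) = 2*sqrt(36291)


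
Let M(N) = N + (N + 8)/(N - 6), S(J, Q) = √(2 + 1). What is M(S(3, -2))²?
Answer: 1228/363 - 646*√3/363 ≈ 0.30054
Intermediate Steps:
S(J, Q) = √3
M(N) = N + (8 + N)/(-6 + N)
M(S(3, -2))² = ((8 + (√3)² - 5*√3)/(-6 + √3))² = ((8 + 3 - 5*√3)/(-6 + √3))² = ((11 - 5*√3)/(-6 + √3))² = (11 - 5*√3)²/(-6 + √3)²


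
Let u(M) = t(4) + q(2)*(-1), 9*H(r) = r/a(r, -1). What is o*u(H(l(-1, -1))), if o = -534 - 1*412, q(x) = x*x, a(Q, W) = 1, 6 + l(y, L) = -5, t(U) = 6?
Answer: -1892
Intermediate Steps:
l(y, L) = -11 (l(y, L) = -6 - 5 = -11)
q(x) = x²
H(r) = r/9 (H(r) = (r/1)/9 = (r*1)/9 = r/9)
u(M) = 2 (u(M) = 6 + 2²*(-1) = 6 + 4*(-1) = 6 - 4 = 2)
o = -946 (o = -534 - 412 = -946)
o*u(H(l(-1, -1))) = -946*2 = -1892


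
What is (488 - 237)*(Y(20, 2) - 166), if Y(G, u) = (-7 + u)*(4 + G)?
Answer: -71786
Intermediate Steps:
(488 - 237)*(Y(20, 2) - 166) = (488 - 237)*((-28 - 7*20 + 4*2 + 20*2) - 166) = 251*((-28 - 140 + 8 + 40) - 166) = 251*(-120 - 166) = 251*(-286) = -71786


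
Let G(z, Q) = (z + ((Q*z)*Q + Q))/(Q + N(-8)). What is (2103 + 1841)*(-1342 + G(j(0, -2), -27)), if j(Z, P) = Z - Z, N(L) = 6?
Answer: -37014440/7 ≈ -5.2878e+6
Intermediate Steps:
j(Z, P) = 0
G(z, Q) = (Q + z + z*Q**2)/(6 + Q) (G(z, Q) = (z + ((Q*z)*Q + Q))/(Q + 6) = (z + (z*Q**2 + Q))/(6 + Q) = (z + (Q + z*Q**2))/(6 + Q) = (Q + z + z*Q**2)/(6 + Q))
(2103 + 1841)*(-1342 + G(j(0, -2), -27)) = (2103 + 1841)*(-1342 + (-27 + 0 + 0*(-27)**2)/(6 - 27)) = 3944*(-1342 + (-27 + 0 + 0*729)/(-21)) = 3944*(-1342 - (-27 + 0 + 0)/21) = 3944*(-1342 - 1/21*(-27)) = 3944*(-1342 + 9/7) = 3944*(-9385/7) = -37014440/7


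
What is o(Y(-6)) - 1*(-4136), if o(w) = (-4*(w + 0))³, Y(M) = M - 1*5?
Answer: 89320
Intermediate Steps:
Y(M) = -5 + M (Y(M) = M - 5 = -5 + M)
o(w) = -64*w³ (o(w) = (-4*w)³ = -64*w³)
o(Y(-6)) - 1*(-4136) = -64*(-5 - 6)³ - 1*(-4136) = -64*(-11)³ + 4136 = -64*(-1331) + 4136 = 85184 + 4136 = 89320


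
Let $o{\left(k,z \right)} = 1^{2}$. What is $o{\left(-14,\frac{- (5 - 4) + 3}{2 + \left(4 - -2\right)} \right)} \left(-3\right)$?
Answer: $-3$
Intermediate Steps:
$o{\left(k,z \right)} = 1$
$o{\left(-14,\frac{- (5 - 4) + 3}{2 + \left(4 - -2\right)} \right)} \left(-3\right) = 1 \left(-3\right) = -3$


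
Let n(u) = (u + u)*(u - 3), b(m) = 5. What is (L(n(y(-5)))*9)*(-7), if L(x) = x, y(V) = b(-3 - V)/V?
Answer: -504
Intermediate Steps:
y(V) = 5/V
n(u) = 2*u*(-3 + u) (n(u) = (2*u)*(-3 + u) = 2*u*(-3 + u))
(L(n(y(-5)))*9)*(-7) = ((2*(5/(-5))*(-3 + 5/(-5)))*9)*(-7) = ((2*(5*(-1/5))*(-3 + 5*(-1/5)))*9)*(-7) = ((2*(-1)*(-3 - 1))*9)*(-7) = ((2*(-1)*(-4))*9)*(-7) = (8*9)*(-7) = 72*(-7) = -504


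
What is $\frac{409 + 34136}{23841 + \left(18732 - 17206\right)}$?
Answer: $\frac{34545}{25367} \approx 1.3618$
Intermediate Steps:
$\frac{409 + 34136}{23841 + \left(18732 - 17206\right)} = \frac{34545}{23841 + \left(18732 - 17206\right)} = \frac{34545}{23841 + 1526} = \frac{34545}{25367}$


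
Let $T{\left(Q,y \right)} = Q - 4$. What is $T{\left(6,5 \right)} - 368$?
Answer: $-366$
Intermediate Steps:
$T{\left(Q,y \right)} = -4 + Q$
$T{\left(6,5 \right)} - 368 = \left(-4 + 6\right) - 368 = 2 - 368 = -366$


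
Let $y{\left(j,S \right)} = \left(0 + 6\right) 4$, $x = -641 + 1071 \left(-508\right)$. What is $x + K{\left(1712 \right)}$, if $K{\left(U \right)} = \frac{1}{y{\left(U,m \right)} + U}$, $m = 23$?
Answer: $- \frac{945614823}{1736} \approx -5.4471 \cdot 10^{5}$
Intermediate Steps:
$x = -544709$ ($x = -641 - 544068 = -544709$)
$y{\left(j,S \right)} = 24$ ($y{\left(j,S \right)} = 6 \cdot 4 = 24$)
$K{\left(U \right)} = \frac{1}{24 + U}$
$x + K{\left(1712 \right)} = -544709 + \frac{1}{24 + 1712} = -544709 + \frac{1}{1736} = - \frac{945614823}{1736}$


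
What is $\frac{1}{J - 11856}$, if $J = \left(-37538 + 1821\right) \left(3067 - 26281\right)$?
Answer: $\frac{1}{829122582} \approx 1.2061 \cdot 10^{-9}$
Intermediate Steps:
$J = 829134438$ ($J = \left(-35717\right) \left(-23214\right) = 829134438$)
$\frac{1}{J - 11856} = \frac{1}{829134438 - 11856} = \frac{1}{829122582}$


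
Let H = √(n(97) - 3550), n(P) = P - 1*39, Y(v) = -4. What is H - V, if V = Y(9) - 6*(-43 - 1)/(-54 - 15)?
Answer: 180/23 + 6*I*√97 ≈ 7.8261 + 59.093*I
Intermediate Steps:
n(P) = -39 + P (n(P) = P - 39 = -39 + P)
H = 6*I*√97 (H = √((-39 + 97) - 3550) = √(58 - 3550) = √(-3492) = 6*I*√97 ≈ 59.093*I)
V = -180/23 (V = -4 - 6*(-43 - 1)/(-54 - 15) = -4 - (-264)/(-69) = -4 - (-264)*(-1)/69 = -4 - 6*44/69 = -4 - 88/23 = -180/23 ≈ -7.8261)
H - V = 6*I*√97 - 1*(-180/23) = 6*I*√97 + 180/23 = 180/23 + 6*I*√97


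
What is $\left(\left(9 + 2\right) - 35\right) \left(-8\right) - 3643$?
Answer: $-3451$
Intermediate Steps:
$\left(\left(9 + 2\right) - 35\right) \left(-8\right) - 3643 = \left(11 - 35\right) \left(-8\right) - 3643 = \left(-24\right) \left(-8\right) - 3643 = 192 - 3643 = -3451$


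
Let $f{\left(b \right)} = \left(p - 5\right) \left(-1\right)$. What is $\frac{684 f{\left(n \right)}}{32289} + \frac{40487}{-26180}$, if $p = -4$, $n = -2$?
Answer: $- \frac{382040221}{281775340} \approx -1.3558$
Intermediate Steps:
$f{\left(b \right)} = 9$ ($f{\left(b \right)} = \left(-4 - 5\right) \left(-1\right) = \left(-9\right) \left(-1\right) = 9$)
$\frac{684 f{\left(n \right)}}{32289} + \frac{40487}{-26180} = \frac{684 \cdot 9}{32289} + \frac{40487}{-26180} = 6156 \cdot \frac{1}{32289} + 40487 \left(- \frac{1}{26180}\right) = \frac{2052}{10763} - \frac{40487}{26180} = - \frac{382040221}{281775340}$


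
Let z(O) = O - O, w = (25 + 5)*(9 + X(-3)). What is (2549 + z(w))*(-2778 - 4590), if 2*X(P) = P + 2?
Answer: -18781032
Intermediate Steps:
X(P) = 1 + P/2 (X(P) = (P + 2)/2 = (2 + P)/2 = 1 + P/2)
w = 255 (w = (25 + 5)*(9 + (1 + (½)*(-3))) = 30*(9 + (1 - 3/2)) = 30*(9 - ½) = 30*(17/2) = 255)
z(O) = 0
(2549 + z(w))*(-2778 - 4590) = (2549 + 0)*(-2778 - 4590) = 2549*(-7368) = -18781032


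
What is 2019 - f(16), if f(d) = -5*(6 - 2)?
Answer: 2039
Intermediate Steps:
f(d) = -20 (f(d) = -5*4 = -20)
2019 - f(16) = 2019 - 1*(-20) = 2019 + 20 = 2039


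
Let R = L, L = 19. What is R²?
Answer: 361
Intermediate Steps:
R = 19
R² = 19² = 361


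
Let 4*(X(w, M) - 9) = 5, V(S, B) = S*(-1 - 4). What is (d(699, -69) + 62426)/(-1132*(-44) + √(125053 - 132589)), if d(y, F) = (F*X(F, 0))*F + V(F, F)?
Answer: 6777001/3025420 - 2177*I*√471/12101680 ≈ 2.24 - 0.0039041*I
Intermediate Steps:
V(S, B) = -5*S (V(S, B) = S*(-5) = -5*S)
X(w, M) = 41/4 (X(w, M) = 9 + (¼)*5 = 9 + 5/4 = 41/4)
d(y, F) = -5*F + 41*F²/4 (d(y, F) = (F*(41/4))*F - 5*F = (41*F/4)*F - 5*F = 41*F²/4 - 5*F = -5*F + 41*F²/4)
(d(699, -69) + 62426)/(-1132*(-44) + √(125053 - 132589)) = ((¼)*(-69)*(-20 + 41*(-69)) + 62426)/(-1132*(-44) + √(125053 - 132589)) = ((¼)*(-69)*(-20 - 2829) + 62426)/(49808 + √(-7536)) = ((¼)*(-69)*(-2849) + 62426)/(49808 + 4*I*√471) = (196581/4 + 62426)/(49808 + 4*I*√471) = 446285/(4*(49808 + 4*I*√471))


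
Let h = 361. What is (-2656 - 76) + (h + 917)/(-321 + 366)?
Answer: -13518/5 ≈ -2703.6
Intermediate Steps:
(-2656 - 76) + (h + 917)/(-321 + 366) = (-2656 - 76) + (361 + 917)/(-321 + 366) = -2732 + 1278/45 = -2732 + 1278*(1/45) = -2732 + 142/5 = -13518/5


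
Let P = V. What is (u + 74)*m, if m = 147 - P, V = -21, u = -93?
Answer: -3192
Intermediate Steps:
P = -21
m = 168 (m = 147 - 1*(-21) = 147 + 21 = 168)
(u + 74)*m = (-93 + 74)*168 = -19*168 = -3192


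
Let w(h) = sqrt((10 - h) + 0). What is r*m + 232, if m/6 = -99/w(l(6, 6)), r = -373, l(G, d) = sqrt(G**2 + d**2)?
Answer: 232 + 110781*sqrt(2)/sqrt(5 - 3*sqrt(2)) ≈ 1.8026e+5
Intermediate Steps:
w(h) = sqrt(10 - h)
m = -594/sqrt(10 - 6*sqrt(2)) (m = 6*(-99/sqrt(10 - sqrt(6**2 + 6**2))) = 6*(-99/sqrt(10 - sqrt(36 + 36))) = 6*(-99/sqrt(10 - sqrt(72))) = 6*(-99/sqrt(10 - 6*sqrt(2))) = -594/sqrt(10 - 6*sqrt(2)) ≈ -482.64)
r*m + 232 = -(-110781)*sqrt(2)/sqrt(5 - 3*sqrt(2)) + 232 = 110781*sqrt(2)/sqrt(5 - 3*sqrt(2)) + 232 = 232 + 110781*sqrt(2)/sqrt(5 - 3*sqrt(2))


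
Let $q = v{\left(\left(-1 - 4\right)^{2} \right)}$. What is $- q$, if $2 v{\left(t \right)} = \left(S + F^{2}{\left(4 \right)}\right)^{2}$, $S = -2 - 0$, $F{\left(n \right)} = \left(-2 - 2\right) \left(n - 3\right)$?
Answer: $-98$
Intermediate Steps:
$F{\left(n \right)} = 12 - 4 n$ ($F{\left(n \right)} = - 4 \left(-3 + n\right) = 12 - 4 n$)
$S = -2$ ($S = -2 + 0 = -2$)
$v{\left(t \right)} = 98$ ($v{\left(t \right)} = \frac{\left(-2 + \left(12 - 16\right)^{2}\right)^{2}}{2} = \frac{\left(-2 + \left(-4\right)^{2}\right)^{2}}{2} = \frac{\left(-2 + 16\right)^{2}}{2} = \frac{14^{2}}{2} = \frac{1}{2} \cdot 196 = 98$)
$q = 98$
$- q = \left(-1\right) 98 = -98$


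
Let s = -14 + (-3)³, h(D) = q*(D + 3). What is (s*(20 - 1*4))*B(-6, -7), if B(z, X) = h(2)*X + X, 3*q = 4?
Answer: 105616/3 ≈ 35205.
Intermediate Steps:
q = 4/3 (q = (⅓)*4 = 4/3 ≈ 1.3333)
h(D) = 4 + 4*D/3 (h(D) = 4*(D + 3)/3 = 4*(3 + D)/3 = 4 + 4*D/3)
B(z, X) = 23*X/3 (B(z, X) = (4 + (4/3)*2)*X + X = (4 + 8/3)*X + X = 20*X/3 + X = 23*X/3)
s = -41 (s = -14 - 27 = -41)
(s*(20 - 1*4))*B(-6, -7) = (-41*(20 - 1*4))*((23/3)*(-7)) = -41*(20 - 4)*(-161/3) = -41*16*(-161/3) = -656*(-161/3) = 105616/3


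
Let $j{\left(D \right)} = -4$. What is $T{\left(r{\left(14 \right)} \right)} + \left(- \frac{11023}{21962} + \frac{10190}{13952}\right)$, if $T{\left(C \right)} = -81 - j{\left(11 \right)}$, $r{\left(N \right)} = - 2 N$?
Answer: $- \frac{5880966141}{76603456} \approx -76.771$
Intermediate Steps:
$T{\left(C \right)} = -77$ ($T{\left(C \right)} = -81 - -4 = -81 + 4 = -77$)
$T{\left(r{\left(14 \right)} \right)} + \left(- \frac{11023}{21962} + \frac{10190}{13952}\right) = -77 + \left(- \frac{11023}{21962} + \frac{10190}{13952}\right) = -77 + \left(\left(-11023\right) \frac{1}{21962} + 10190 \cdot \frac{1}{13952}\right) = -77 + \left(- \frac{11023}{21962} + \frac{5095}{6976}\right) = -77 + \frac{17499971}{76603456} = - \frac{5880966141}{76603456}$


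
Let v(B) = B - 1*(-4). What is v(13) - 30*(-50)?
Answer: 1517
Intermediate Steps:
v(B) = 4 + B (v(B) = B + 4 = 4 + B)
v(13) - 30*(-50) = (4 + 13) - 30*(-50) = 17 + 1500 = 1517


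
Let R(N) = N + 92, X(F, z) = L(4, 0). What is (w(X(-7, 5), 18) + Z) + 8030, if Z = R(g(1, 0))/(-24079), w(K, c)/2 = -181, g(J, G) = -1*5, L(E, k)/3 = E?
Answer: 184637685/24079 ≈ 7668.0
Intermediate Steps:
L(E, k) = 3*E
g(J, G) = -5
X(F, z) = 12 (X(F, z) = 3*4 = 12)
R(N) = 92 + N
w(K, c) = -362 (w(K, c) = 2*(-181) = -362)
Z = -87/24079 (Z = (92 - 5)/(-24079) = 87*(-1/24079) = -87/24079 ≈ -0.0036131)
(w(X(-7, 5), 18) + Z) + 8030 = (-362 - 87/24079) + 8030 = -8716685/24079 + 8030 = 184637685/24079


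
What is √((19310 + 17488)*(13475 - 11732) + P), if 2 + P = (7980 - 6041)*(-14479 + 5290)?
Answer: √46321441 ≈ 6806.0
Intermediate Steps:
P = -17817473 (P = -2 + (7980 - 6041)*(-14479 + 5290) = -2 + 1939*(-9189) = -2 - 17817471 = -17817473)
√((19310 + 17488)*(13475 - 11732) + P) = √((19310 + 17488)*(13475 - 11732) - 17817473) = √(36798*1743 - 17817473) = √(64138914 - 17817473) = √46321441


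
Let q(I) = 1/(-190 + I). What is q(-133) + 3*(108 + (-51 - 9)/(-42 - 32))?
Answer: 3901157/11951 ≈ 326.43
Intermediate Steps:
q(-133) + 3*(108 + (-51 - 9)/(-42 - 32)) = 1/(-190 - 133) + 3*(108 + (-51 - 9)/(-42 - 32)) = 1/(-323) + 3*(108 - 60/(-74)) = -1/323 + 3*(108 - 60*(-1/74)) = -1/323 + 3*(108 + 30/37) = -1/323 + 3*(4026/37) = -1/323 + 12078/37 = 3901157/11951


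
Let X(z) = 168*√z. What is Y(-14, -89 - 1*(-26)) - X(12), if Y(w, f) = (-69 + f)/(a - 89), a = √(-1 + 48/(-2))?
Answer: 5874/3973 - 336*√3 + 330*I/3973 ≈ -580.49 + 0.083061*I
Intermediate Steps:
a = 5*I (a = √(-1 + 48*(-½)) = √(-1 - 24) = √(-25) = 5*I ≈ 5.0*I)
Y(w, f) = (-89 - 5*I)*(-69 + f)/7946 (Y(w, f) = (-69 + f)/(5*I - 89) = (-69 + f)/(-89 + 5*I) = (-69 + f)*((-89 - 5*I)/7946) = (-89 - 5*I)*(-69 + f)/7946)
Y(-14, -89 - 1*(-26)) - X(12) = -(-69 + (-89 - 1*(-26)))*(89 + 5*I)/7946 - 168*√12 = -(-69 + (-89 + 26))*(89 + 5*I)/7946 - 168*2*√3 = -(-69 - 63)*(89 + 5*I)/7946 - 336*√3 = -1/7946*(-132)*(89 + 5*I) - 336*√3 = (5874/3973 + 330*I/3973) - 336*√3 = 5874/3973 - 336*√3 + 330*I/3973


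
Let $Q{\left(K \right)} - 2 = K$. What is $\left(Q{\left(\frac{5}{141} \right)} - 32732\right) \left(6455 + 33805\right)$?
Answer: $- \frac{61932293500}{47} \approx -1.3177 \cdot 10^{9}$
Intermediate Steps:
$Q{\left(K \right)} = 2 + K$
$\left(Q{\left(\frac{5}{141} \right)} - 32732\right) \left(6455 + 33805\right) = \left(\left(2 + \frac{5}{141}\right) - 32732\right) \left(6455 + 33805\right) = \left(\left(2 + 5 \cdot \frac{1}{141}\right) - 32732\right) 40260 = \left(\left(2 + \frac{5}{141}\right) - 32732\right) 40260 = \left(\frac{287}{141} - 32732\right) 40260 = \left(- \frac{4614925}{141}\right) 40260 = - \frac{61932293500}{47}$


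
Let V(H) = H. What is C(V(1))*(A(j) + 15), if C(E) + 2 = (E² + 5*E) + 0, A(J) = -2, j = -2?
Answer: 52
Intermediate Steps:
C(E) = -2 + E² + 5*E (C(E) = -2 + ((E² + 5*E) + 0) = -2 + (E² + 5*E) = -2 + E² + 5*E)
C(V(1))*(A(j) + 15) = (-2 + 1² + 5*1)*(-2 + 15) = (-2 + 1 + 5)*13 = 4*13 = 52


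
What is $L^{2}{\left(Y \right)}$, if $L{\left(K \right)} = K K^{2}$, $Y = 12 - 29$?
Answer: $24137569$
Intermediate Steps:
$Y = -17$ ($Y = 12 - 29 = -17$)
$L{\left(K \right)} = K^{3}$
$L^{2}{\left(Y \right)} = \left(\left(-17\right)^{3}\right)^{2} = \left(-4913\right)^{2} = 24137569$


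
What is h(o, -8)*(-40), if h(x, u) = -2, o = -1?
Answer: 80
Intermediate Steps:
h(o, -8)*(-40) = -2*(-40) = 80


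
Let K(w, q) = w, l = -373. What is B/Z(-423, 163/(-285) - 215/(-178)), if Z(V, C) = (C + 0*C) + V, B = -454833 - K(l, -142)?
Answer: 23054755800/21426529 ≈ 1076.0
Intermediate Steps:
B = -454460 (B = -454833 - 1*(-373) = -454833 + 373 = -454460)
Z(V, C) = C + V (Z(V, C) = (C + 0) + V = C + V)
B/Z(-423, 163/(-285) - 215/(-178)) = -454460/((163/(-285) - 215/(-178)) - 423) = -454460/((163*(-1/285) - 215*(-1/178)) - 423) = -454460/((-163/285 + 215/178) - 423) = -454460/(32261/50730 - 423) = -454460/(-21426529/50730) = -454460*(-50730/21426529) = 23054755800/21426529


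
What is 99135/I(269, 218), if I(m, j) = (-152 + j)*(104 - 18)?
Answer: 33045/1892 ≈ 17.466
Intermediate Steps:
I(m, j) = -13072 + 86*j (I(m, j) = (-152 + j)*86 = -13072 + 86*j)
99135/I(269, 218) = 99135/(-13072 + 86*218) = 99135/(-13072 + 18748) = 99135/5676 = 99135*(1/5676) = 33045/1892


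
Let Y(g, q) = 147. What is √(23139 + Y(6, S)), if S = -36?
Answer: √23286 ≈ 152.60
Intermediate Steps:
√(23139 + Y(6, S)) = √(23139 + 147) = √23286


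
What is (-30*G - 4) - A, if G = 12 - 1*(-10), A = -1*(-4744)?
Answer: -5408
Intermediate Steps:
A = 4744
G = 22 (G = 12 + 10 = 22)
(-30*G - 4) - A = (-30*22 - 4) - 1*4744 = (-660 - 4) - 4744 = -664 - 4744 = -5408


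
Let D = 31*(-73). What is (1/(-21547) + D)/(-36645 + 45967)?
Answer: -24380431/100430567 ≈ -0.24276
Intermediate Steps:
D = -2263
(1/(-21547) + D)/(-36645 + 45967) = (1/(-21547) - 2263)/(-36645 + 45967) = (-1/21547 - 2263)/9322 = -48760862/21547*1/9322 = -24380431/100430567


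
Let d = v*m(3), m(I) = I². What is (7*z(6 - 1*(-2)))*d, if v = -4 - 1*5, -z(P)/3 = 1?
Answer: 1701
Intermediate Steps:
z(P) = -3 (z(P) = -3*1 = -3)
v = -9 (v = -4 - 5 = -9)
d = -81 (d = -9*3² = -9*9 = -81)
(7*z(6 - 1*(-2)))*d = (7*(-3))*(-81) = -21*(-81) = 1701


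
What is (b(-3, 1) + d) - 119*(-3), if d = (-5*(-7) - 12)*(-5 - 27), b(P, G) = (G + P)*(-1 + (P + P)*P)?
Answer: -413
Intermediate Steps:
b(P, G) = (-1 + 2*P**2)*(G + P) (b(P, G) = (G + P)*(-1 + (2*P)*P) = (G + P)*(-1 + 2*P**2) = (-1 + 2*P**2)*(G + P))
d = -736 (d = (35 - 12)*(-32) = 23*(-32) = -736)
(b(-3, 1) + d) - 119*(-3) = ((-1*1 - 1*(-3) + 2*(-3)**3 + 2*1*(-3)**2) - 736) - 119*(-3) = ((-1 + 3 + 2*(-27) + 2*1*9) - 736) + 357 = ((-1 + 3 - 54 + 18) - 736) + 357 = (-34 - 736) + 357 = -770 + 357 = -413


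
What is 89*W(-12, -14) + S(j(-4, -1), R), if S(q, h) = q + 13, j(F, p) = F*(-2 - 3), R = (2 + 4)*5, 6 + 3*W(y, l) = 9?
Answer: 122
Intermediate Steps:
W(y, l) = 1 (W(y, l) = -2 + (1/3)*9 = -2 + 3 = 1)
R = 30 (R = 6*5 = 30)
j(F, p) = -5*F (j(F, p) = F*(-5) = -5*F)
S(q, h) = 13 + q
89*W(-12, -14) + S(j(-4, -1), R) = 89*1 + (13 - 5*(-4)) = 89 + (13 + 20) = 89 + 33 = 122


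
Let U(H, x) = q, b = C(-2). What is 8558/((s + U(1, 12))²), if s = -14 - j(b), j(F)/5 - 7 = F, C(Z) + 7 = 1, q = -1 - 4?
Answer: 4279/288 ≈ 14.858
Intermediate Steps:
q = -5
C(Z) = -6 (C(Z) = -7 + 1 = -6)
b = -6
j(F) = 35 + 5*F
U(H, x) = -5
s = -19 (s = -14 - (35 + 5*(-6)) = -14 - (35 - 30) = -14 - 1*5 = -14 - 5 = -19)
8558/((s + U(1, 12))²) = 8558/((-19 - 5)²) = 8558/((-24)²) = 8558/576 = 8558*(1/576) = 4279/288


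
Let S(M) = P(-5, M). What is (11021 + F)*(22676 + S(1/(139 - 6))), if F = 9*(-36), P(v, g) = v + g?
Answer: 1697582372/7 ≈ 2.4251e+8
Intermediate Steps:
P(v, g) = g + v
S(M) = -5 + M (S(M) = M - 5 = -5 + M)
F = -324
(11021 + F)*(22676 + S(1/(139 - 6))) = (11021 - 324)*(22676 + (-5 + 1/(139 - 6))) = 10697*(22676 + (-5 + 1/133)) = 10697*(22676 - 664/133) = 10697*(3015244/133) = 1697582372/7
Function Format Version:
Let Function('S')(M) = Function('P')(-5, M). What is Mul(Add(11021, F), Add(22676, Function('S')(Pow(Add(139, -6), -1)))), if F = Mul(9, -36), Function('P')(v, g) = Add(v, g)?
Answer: Rational(1697582372, 7) ≈ 2.4251e+8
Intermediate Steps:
Function('P')(v, g) = Add(g, v)
Function('S')(M) = Add(-5, M) (Function('S')(M) = Add(M, -5) = Add(-5, M))
F = -324
Mul(Add(11021, F), Add(22676, Function('S')(Pow(Add(139, -6), -1)))) = Mul(Add(11021, -324), Add(22676, Add(-5, Pow(Add(139, -6), -1)))) = Mul(10697, Add(22676, Add(-5, Pow(133, -1)))) = Mul(10697, Add(22676, Add(-5, Rational(1, 133)))) = Mul(10697, Add(22676, Rational(-664, 133))) = Mul(10697, Rational(3015244, 133)) = Rational(1697582372, 7)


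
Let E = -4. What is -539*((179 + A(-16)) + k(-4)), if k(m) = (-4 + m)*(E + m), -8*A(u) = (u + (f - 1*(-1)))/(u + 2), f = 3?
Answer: -523677/4 ≈ -1.3092e+5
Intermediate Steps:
A(u) = -(4 + u)/(8*(2 + u)) (A(u) = -(u + (3 - 1*(-1)))/(8*(u + 2)) = -(u + (3 + 1))/(8*(2 + u)) = -(u + 4)/(8*(2 + u)) = -(4 + u)/(8*(2 + u)))
k(m) = (-4 + m)**2 (k(m) = (-4 + m)*(-4 + m) = (-4 + m)**2)
-539*((179 + A(-16)) + k(-4)) = -539*((179 + (-4 - 1*(-16))/(8*(2 - 16))) + (16 + (-4)**2 - 8*(-4))) = -539*((179 + (1/8)*(-4 + 16)/(-14)) + (16 + 16 + 32)) = -539*((179 + (1/8)*(-1/14)*12) + 64) = -539*((179 - 3/28) + 64) = -539*(5009/28 + 64) = -539*6801/28 = -523677/4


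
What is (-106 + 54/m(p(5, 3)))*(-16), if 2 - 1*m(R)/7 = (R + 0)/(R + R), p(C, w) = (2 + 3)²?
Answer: 11296/7 ≈ 1613.7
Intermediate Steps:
p(C, w) = 25 (p(C, w) = 5² = 25)
m(R) = 21/2 (m(R) = 14 - 7*(R + 0)/(R + R) = 14 - 7*R/(2*R) = 14 - 7*R*1/(2*R) = 14 - 7*½ = 14 - 7/2 = 21/2)
(-106 + 54/m(p(5, 3)))*(-16) = (-106 + 54/(21/2))*(-16) = (-106 + 54*(2/21))*(-16) = (-106 + 36/7)*(-16) = -706/7*(-16) = 11296/7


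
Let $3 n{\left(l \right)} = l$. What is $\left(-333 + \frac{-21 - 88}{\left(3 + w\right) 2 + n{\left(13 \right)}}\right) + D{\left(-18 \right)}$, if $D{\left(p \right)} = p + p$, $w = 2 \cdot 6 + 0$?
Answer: $- \frac{38334}{103} \approx -372.17$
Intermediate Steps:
$n{\left(l \right)} = \frac{l}{3}$
$w = 12$ ($w = 12 + 0 = 12$)
$D{\left(p \right)} = 2 p$
$\left(-333 + \frac{-21 - 88}{\left(3 + w\right) 2 + n{\left(13 \right)}}\right) + D{\left(-18 \right)} = \left(-333 + \frac{-21 - 88}{\left(3 + 12\right) 2 + \frac{1}{3} \cdot 13}\right) + 2 \left(-18\right) = \left(-333 - \frac{109}{15 \cdot 2 + \frac{13}{3}}\right) - 36 = \left(-333 - \frac{109}{30 + \frac{13}{3}}\right) - 36 = \left(-333 - \frac{109}{\frac{103}{3}}\right) - 36 = \left(-333 - \frac{327}{103}\right) - 36 = - \frac{34626}{103} - 36 = - \frac{38334}{103}$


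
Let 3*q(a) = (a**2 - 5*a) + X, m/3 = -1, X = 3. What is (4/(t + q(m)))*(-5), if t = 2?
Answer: -20/11 ≈ -1.8182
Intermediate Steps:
m = -3 (m = 3*(-1) = -3)
q(a) = 1 - 5*a/3 + a**2/3 (q(a) = ((a**2 - 5*a) + 3)/3 = (3 + a**2 - 5*a)/3 = 1 - 5*a/3 + a**2/3)
(4/(t + q(m)))*(-5) = (4/(2 + (1 - 5/3*(-3) + (1/3)*(-3)**2)))*(-5) = (4/(2 + (1 + 5 + (1/3)*9)))*(-5) = (4/(2 + (1 + 5 + 3)))*(-5) = (4/(2 + 9))*(-5) = (4/11)*(-5) = -20/11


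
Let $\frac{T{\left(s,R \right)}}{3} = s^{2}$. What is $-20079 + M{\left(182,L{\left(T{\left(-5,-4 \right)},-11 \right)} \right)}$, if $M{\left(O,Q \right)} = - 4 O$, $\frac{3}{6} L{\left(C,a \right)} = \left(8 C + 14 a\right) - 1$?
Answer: $-20807$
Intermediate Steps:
$T{\left(s,R \right)} = 3 s^{2}$
$L{\left(C,a \right)} = -2 + 16 C + 28 a$ ($L{\left(C,a \right)} = 2 \left(\left(8 C + 14 a\right) - 1\right) = 2 \left(-1 + 8 C + 14 a\right) = -2 + 16 C + 28 a$)
$-20079 + M{\left(182,L{\left(T{\left(-5,-4 \right)},-11 \right)} \right)} = -20079 - 728 = -20807$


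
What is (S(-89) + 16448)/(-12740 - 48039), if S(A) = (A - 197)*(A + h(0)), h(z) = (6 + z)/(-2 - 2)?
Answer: -42331/60779 ≈ -0.69647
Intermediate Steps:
h(z) = -3/2 - z/4 (h(z) = (6 + z)/(-4) = (6 + z)*(-¼) = -3/2 - z/4)
S(A) = (-197 + A)*(-3/2 + A) (S(A) = (A - 197)*(A + (-3/2 - ¼*0)) = (-197 + A)*(A + (-3/2 + 0)) = (-197 + A)*(A - 3/2) = (-197 + A)*(-3/2 + A))
(S(-89) + 16448)/(-12740 - 48039) = ((591/2 + (-89)² - 397/2*(-89)) + 16448)/(-12740 - 48039) = ((591/2 + 7921 + 35333/2) + 16448)/(-60779) = (25883 + 16448)*(-1/60779) = 42331*(-1/60779) = -42331/60779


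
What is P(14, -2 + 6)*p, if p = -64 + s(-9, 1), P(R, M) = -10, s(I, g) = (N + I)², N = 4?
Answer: 390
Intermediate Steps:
s(I, g) = (4 + I)²
p = -39 (p = -64 + (4 - 9)² = -64 + (-5)² = -64 + 25 = -39)
P(14, -2 + 6)*p = -10*(-39) = 390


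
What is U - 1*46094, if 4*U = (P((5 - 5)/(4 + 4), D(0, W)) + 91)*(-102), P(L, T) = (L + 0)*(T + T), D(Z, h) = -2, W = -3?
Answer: -96829/2 ≈ -48415.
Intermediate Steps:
P(L, T) = 2*L*T (P(L, T) = L*(2*T) = 2*L*T)
U = -4641/2 (U = ((2*((5 - 5)/(4 + 4))*(-2) + 91)*(-102))/4 = ((2*(0/8)*(-2) + 91)*(-102))/4 = ((2*(0*(1/8))*(-2) + 91)*(-102))/4 = ((2*0*(-2) + 91)*(-102))/4 = ((0 + 91)*(-102))/4 = (91*(-102))/4 = (1/4)*(-9282) = -4641/2 ≈ -2320.5)
U - 1*46094 = -4641/2 - 1*46094 = -4641/2 - 46094 = -96829/2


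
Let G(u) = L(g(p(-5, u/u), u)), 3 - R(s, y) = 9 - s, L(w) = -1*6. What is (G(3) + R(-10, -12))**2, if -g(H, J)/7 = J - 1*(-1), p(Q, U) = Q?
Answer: 484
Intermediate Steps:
g(H, J) = -7 - 7*J (g(H, J) = -7*(J - 1*(-1)) = -7*(J + 1) = -7*(1 + J) = -7 - 7*J)
L(w) = -6
R(s, y) = -6 + s (R(s, y) = 3 - (9 - s) = 3 + (-9 + s) = -6 + s)
G(u) = -6
(G(3) + R(-10, -12))**2 = (-6 + (-6 - 10))**2 = (-6 - 16)**2 = (-22)**2 = 484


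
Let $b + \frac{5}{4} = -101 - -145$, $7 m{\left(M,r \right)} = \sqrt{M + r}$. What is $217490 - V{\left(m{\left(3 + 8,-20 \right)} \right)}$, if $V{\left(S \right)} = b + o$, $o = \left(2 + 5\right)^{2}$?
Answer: $\frac{869593}{4} \approx 2.174 \cdot 10^{5}$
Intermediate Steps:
$m{\left(M,r \right)} = \frac{\sqrt{M + r}}{7}$
$b = \frac{171}{4}$ ($b = - \frac{5}{4} - -44 = - \frac{5}{4} + \left(-101 + 145\right) = - \frac{5}{4} + 44 = \frac{171}{4} \approx 42.75$)
$o = 49$ ($o = 7^{2} = 49$)
$V{\left(S \right)} = \frac{367}{4}$ ($V{\left(S \right)} = \frac{171}{4} + 49 = \frac{367}{4}$)
$217490 - V{\left(m{\left(3 + 8,-20 \right)} \right)} = 217490 - \frac{367}{4} = \frac{869593}{4}$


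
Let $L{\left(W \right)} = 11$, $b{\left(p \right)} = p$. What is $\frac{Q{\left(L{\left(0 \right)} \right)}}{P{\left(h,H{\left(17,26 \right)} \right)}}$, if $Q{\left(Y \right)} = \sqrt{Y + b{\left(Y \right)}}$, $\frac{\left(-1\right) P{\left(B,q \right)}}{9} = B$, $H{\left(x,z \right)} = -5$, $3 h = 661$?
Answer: $- \frac{\sqrt{22}}{1983} \approx -0.0023653$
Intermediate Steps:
$h = \frac{661}{3}$ ($h = \frac{1}{3} \cdot 661 = \frac{661}{3} \approx 220.33$)
$P{\left(B,q \right)} = - 9 B$
$Q{\left(Y \right)} = \sqrt{2} \sqrt{Y}$ ($Q{\left(Y \right)} = \sqrt{Y + Y} = \sqrt{2 Y} = \sqrt{2} \sqrt{Y}$)
$\frac{Q{\left(L{\left(0 \right)} \right)}}{P{\left(h,H{\left(17,26 \right)} \right)}} = \frac{\sqrt{2} \sqrt{11}}{\left(-9\right) \frac{661}{3}} = \frac{\sqrt{22}}{-1983} = \sqrt{22} \left(- \frac{1}{1983}\right) = - \frac{\sqrt{22}}{1983}$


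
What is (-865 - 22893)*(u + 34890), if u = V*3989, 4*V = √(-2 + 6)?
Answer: -876301951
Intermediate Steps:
V = ½ (V = √(-2 + 6)/4 = √4/4 = (¼)*2 = ½ ≈ 0.50000)
u = 3989/2 (u = (½)*3989 = 3989/2 ≈ 1994.5)
(-865 - 22893)*(u + 34890) = (-865 - 22893)*(3989/2 + 34890) = -23758*73769/2 = -876301951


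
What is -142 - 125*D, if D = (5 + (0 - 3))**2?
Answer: -642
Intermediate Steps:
D = 4 (D = (5 - 3)**2 = 2**2 = 4)
-142 - 125*D = -142 - 125*4 = -142 - 500 = -642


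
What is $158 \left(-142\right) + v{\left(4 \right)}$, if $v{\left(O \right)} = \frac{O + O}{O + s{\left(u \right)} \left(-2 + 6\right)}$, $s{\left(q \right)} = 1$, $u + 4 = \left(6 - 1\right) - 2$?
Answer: $-22435$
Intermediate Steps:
$u = -1$ ($u = -4 + \left(\left(6 - 1\right) - 2\right) = -4 + \left(5 - 2\right) = -4 + 3 = -1$)
$v{\left(O \right)} = \frac{2 O}{4 + O}$ ($v{\left(O \right)} = \frac{O + O}{O + 1 \left(-2 + 6\right)} = \frac{2 O}{O + 1 \cdot 4} = \frac{2 O}{O + 4} = \frac{2 O}{4 + O}$)
$158 \left(-142\right) + v{\left(4 \right)} = 158 \left(-142\right) + 2 \cdot 4 \frac{1}{4 + 4} = -22436 + 2 \cdot 4 \cdot \frac{1}{8} = -22436 + 1 = -22435$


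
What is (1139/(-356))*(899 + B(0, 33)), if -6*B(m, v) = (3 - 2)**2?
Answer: -6142627/2136 ≈ -2875.8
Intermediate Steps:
B(m, v) = -1/6 (B(m, v) = -(3 - 2)**2/6 = -1/6*1**2 = -1/6*1 = -1/6)
(1139/(-356))*(899 + B(0, 33)) = (1139/(-356))*(899 - 1/6) = (1139*(-1/356))*(5393/6) = -1139/356*5393/6 = -6142627/2136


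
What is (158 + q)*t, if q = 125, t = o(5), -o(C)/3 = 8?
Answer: -6792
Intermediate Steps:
o(C) = -24 (o(C) = -3*8 = -24)
t = -24
(158 + q)*t = (158 + 125)*(-24) = 283*(-24) = -6792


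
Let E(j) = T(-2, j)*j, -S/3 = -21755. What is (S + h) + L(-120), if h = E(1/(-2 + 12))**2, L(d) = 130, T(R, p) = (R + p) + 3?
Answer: 653950121/10000 ≈ 65395.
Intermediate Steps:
S = 65265 (S = -3*(-21755) = 65265)
T(R, p) = 3 + R + p
E(j) = j*(1 + j) (E(j) = (3 - 2 + j)*j = (1 + j)*j = j*(1 + j))
h = 121/10000 (h = ((1 + 1/(-2 + 12))/(-2 + 12))**2 = ((1 + 1/10)/10)**2 = ((1/10)*(11/10))**2 = (11/100)**2 = 121/10000 ≈ 0.012100)
(S + h) + L(-120) = (65265 + 121/10000) + 130 = 652650121/10000 + 130 = 653950121/10000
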